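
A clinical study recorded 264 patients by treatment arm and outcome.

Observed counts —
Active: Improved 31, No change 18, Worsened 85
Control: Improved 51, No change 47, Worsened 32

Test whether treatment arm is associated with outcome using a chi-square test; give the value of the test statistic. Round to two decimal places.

Row totals: 134, 130. Column totals: 82, 65, 117. Grand total N = 264.
Expected counts (row total × column total / N):
  Active, Improved: 134×82/264 = 41.621
  Active, No change: 134×65/264 = 32.992
  Active, Worsened: 134×117/264 = 59.386
  Control, Improved: 130×82/264 = 40.379
  Control, No change: 130×65/264 = 32.008
  Control, Worsened: 130×117/264 = 57.614
Contributions (O − E)²/E:
  (31 − 41.621)²/41.621 = 2.7103
  (18 − 32.992)²/32.992 = 6.8126
  (85 − 59.386)²/59.386 = 11.0477
  (51 − 40.379)²/40.379 = 2.7937
  (47 − 32.008)²/32.008 = 7.0220
  (32 − 57.614)²/57.614 = 11.3875
χ² = 2.7103 + 6.8126 + 11.0477 + 2.7937 + 7.0220 + 11.3875 = 41.77

41.77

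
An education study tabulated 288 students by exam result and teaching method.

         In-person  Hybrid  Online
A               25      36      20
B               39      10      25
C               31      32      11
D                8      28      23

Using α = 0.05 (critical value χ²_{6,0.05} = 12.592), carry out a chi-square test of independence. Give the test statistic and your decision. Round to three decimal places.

Row totals: 81, 74, 74, 59. Column totals: 103, 106, 79. Grand total N = 288.
Expected counts (row total × column total / N):
  A, In-person: 81×103/288 = 28.9688
  A, Hybrid: 81×106/288 = 29.8125
  A, Online: 81×79/288 = 22.2188
  B, In-person: 74×103/288 = 26.4653
  B, Hybrid: 74×106/288 = 27.2361
  B, Online: 74×79/288 = 20.2986
  C, In-person: 74×103/288 = 26.4653
  C, Hybrid: 74×106/288 = 27.2361
  C, Online: 74×79/288 = 20.2986
  D, In-person: 59×103/288 = 21.1007
  D, Hybrid: 59×106/288 = 21.7153
  D, Online: 59×79/288 = 16.1840
Contributions (O − E)²/E:
  (25 − 28.9688)²/28.9688 = 0.5437
  (36 − 29.8125)²/29.8125 = 1.2842
  (20 − 22.2188)²/22.2188 = 0.2216
  (39 − 26.4653)²/26.4653 = 5.9368
  (10 − 27.2361)²/27.2361 = 10.9077
  (25 − 20.2986)²/20.2986 = 1.0889
  (31 − 26.4653)²/26.4653 = 0.7770
  (32 − 27.2361)²/27.2361 = 0.8333
  (11 − 20.2986)²/20.2986 = 4.2596
  (8 − 21.1007)²/21.1007 = 8.1338
  (28 − 21.7153)²/21.7153 = 1.8189
  (23 − 16.1840)²/16.1840 = 2.8706
χ² = 0.5437 + 1.2842 + 0.2216 + 5.9368 + 10.9077 + 1.0889 + 0.7770 + 0.8333 + 4.2596 + 8.1338 + 1.8189 + 2.8706 = 38.676
df = (4−1)(3−1) = 6. Since 38.676 > 12.592, reject the null hypothesis of independence at α = 0.05.

38.676; reject H₀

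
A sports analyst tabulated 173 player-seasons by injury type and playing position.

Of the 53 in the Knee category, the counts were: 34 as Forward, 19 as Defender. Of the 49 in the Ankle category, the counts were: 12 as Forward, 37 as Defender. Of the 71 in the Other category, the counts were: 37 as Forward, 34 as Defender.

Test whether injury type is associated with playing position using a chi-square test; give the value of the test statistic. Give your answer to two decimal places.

Row totals: 53, 49, 71. Column totals: 83, 90. Grand total N = 173.
Expected counts (row total × column total / N):
  Knee, Forward: 53×83/173 = 25.4277
  Knee, Defender: 53×90/173 = 27.5723
  Ankle, Forward: 49×83/173 = 23.5087
  Ankle, Defender: 49×90/173 = 25.4913
  Other, Forward: 71×83/173 = 34.0636
  Other, Defender: 71×90/173 = 36.9364
Contributions (O − E)²/E:
  (34 − 25.4277)²/25.4277 = 2.8899
  (19 − 27.5723)²/27.5723 = 2.6652
  (12 − 23.5087)²/23.5087 = 5.6341
  (37 − 25.4913)²/25.4913 = 5.1959
  (37 − 34.0636)²/34.0636 = 0.2531
  (34 − 36.9364)²/36.9364 = 0.2334
χ² = 2.8899 + 2.6652 + 5.6341 + 5.1959 + 0.2531 + 0.2334 = 16.87

16.87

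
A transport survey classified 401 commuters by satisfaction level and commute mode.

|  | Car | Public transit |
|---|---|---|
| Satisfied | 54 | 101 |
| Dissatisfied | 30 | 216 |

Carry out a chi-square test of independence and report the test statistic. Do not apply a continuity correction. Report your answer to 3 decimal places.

29.442

Row totals: 155, 246. Column totals: 84, 317. Grand total N = 401.
Expected counts (row total × column total / N):
  Satisfied, Car: 155×84/401 = 32.4688
  Satisfied, Public transit: 155×317/401 = 122.5312
  Dissatisfied, Car: 246×84/401 = 51.5312
  Dissatisfied, Public transit: 246×317/401 = 194.4688
Contributions (O − E)²/E:
  (54 − 32.4688)²/32.4688 = 14.2781
  (101 − 122.5312)²/122.5312 = 3.7835
  (30 − 51.5312)²/51.5312 = 8.9963
  (216 − 194.4688)²/194.4688 = 2.3839
χ² = 14.2781 + 3.7835 + 8.9963 + 2.3839 = 29.442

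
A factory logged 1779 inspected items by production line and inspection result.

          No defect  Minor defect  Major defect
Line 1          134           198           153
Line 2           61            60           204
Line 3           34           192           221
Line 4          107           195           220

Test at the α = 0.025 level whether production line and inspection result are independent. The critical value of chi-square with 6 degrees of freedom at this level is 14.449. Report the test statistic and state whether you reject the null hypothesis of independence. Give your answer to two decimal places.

Row totals: 485, 325, 447, 522. Column totals: 336, 645, 798. Grand total N = 1779.
Expected counts (row total × column total / N):
  Line 1, No defect: 485×336/1779 = 91.602
  Line 1, Minor defect: 485×645/1779 = 175.843
  Line 1, Major defect: 485×798/1779 = 217.555
  Line 2, No defect: 325×336/1779 = 61.383
  Line 2, Minor defect: 325×645/1779 = 117.833
  Line 2, Major defect: 325×798/1779 = 145.784
  Line 3, No defect: 447×336/1779 = 84.425
  Line 3, Minor defect: 447×645/1779 = 162.066
  Line 3, Major defect: 447×798/1779 = 200.509
  Line 4, No defect: 522×336/1779 = 98.590
  Line 4, Minor defect: 522×645/1779 = 189.258
  Line 4, Major defect: 522×798/1779 = 234.152
Contributions (O − E)²/E:
  (134 − 91.602)²/91.602 = 19.6239
  (198 − 175.843)²/175.843 = 2.7919
  (153 − 217.555)²/217.555 = 19.1554
  (61 − 61.383)²/61.383 = 0.0024
  (60 − 117.833)²/117.833 = 28.3847
  (204 − 145.784)²/145.784 = 23.2474
  (34 − 84.425)²/84.425 = 30.1176
  (192 − 162.066)²/162.066 = 5.5289
  (221 − 200.509)²/200.509 = 2.0941
  (107 − 98.590)²/98.590 = 0.7174
  (195 − 189.258)²/189.258 = 0.1742
  (220 − 234.152)²/234.152 = 0.8553
χ² = 19.6239 + 2.7919 + 19.1554 + 0.0024 + 28.3847 + 23.2474 + 30.1176 + 5.5289 + 2.0941 + 0.7174 + 0.1742 + 0.8553 = 132.69
df = (4−1)(3−1) = 6. Since 132.69 > 14.449, reject the null hypothesis of independence at α = 0.025.

132.69; reject H₀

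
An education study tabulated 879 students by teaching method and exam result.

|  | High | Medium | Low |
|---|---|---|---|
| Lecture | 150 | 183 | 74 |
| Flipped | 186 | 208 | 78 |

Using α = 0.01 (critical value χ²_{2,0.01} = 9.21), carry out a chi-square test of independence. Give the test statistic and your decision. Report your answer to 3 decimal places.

Row totals: 407, 472. Column totals: 336, 391, 152. Grand total N = 879.
Expected counts (row total × column total / N):
  Lecture, High: 407×336/879 = 155.57679
  Lecture, Medium: 407×391/879 = 181.04323
  Lecture, Low: 407×152/879 = 70.37998
  Flipped, High: 472×336/879 = 180.42321
  Flipped, Medium: 472×391/879 = 209.95677
  Flipped, Low: 472×152/879 = 81.62002
Contributions (O − E)²/E:
  (150 − 155.57679)²/155.57679 = 0.1999
  (183 − 181.04323)²/181.04323 = 0.0211
  (74 − 70.37998)²/70.37998 = 0.1862
  (186 − 180.42321)²/180.42321 = 0.1724
  (208 − 209.95677)²/209.95677 = 0.0182
  (78 − 81.62002)²/81.62002 = 0.1606
χ² = 0.1999 + 0.0211 + 0.1862 + 0.1724 + 0.0182 + 0.1606 = 0.758
df = (2−1)(3−1) = 2. Since 0.758 < 9.21, fail to reject the null hypothesis of independence at α = 0.01.

0.758; fail to reject H₀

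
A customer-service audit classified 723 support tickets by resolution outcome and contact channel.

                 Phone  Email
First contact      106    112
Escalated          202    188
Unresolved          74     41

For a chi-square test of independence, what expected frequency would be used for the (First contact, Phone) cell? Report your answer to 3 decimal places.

115.181

Row total (First contact) = 218; column total (Phone) = 382; grand total N = 723.
Expected count = (row total × column total) / N = 218 × 382 / 723 = 115.181.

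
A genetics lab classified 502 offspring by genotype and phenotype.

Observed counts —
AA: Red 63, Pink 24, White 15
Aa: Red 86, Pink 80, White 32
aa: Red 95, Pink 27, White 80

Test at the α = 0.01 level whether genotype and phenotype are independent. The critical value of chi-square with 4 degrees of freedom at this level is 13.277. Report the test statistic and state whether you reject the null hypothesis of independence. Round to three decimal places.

Row totals: 102, 198, 202. Column totals: 244, 131, 127. Grand total N = 502.
Expected counts (row total × column total / N):
  AA, Red: 102×244/502 = 49.5777
  AA, Pink: 102×131/502 = 26.6175
  AA, White: 102×127/502 = 25.8048
  Aa, Red: 198×244/502 = 96.2390
  Aa, Pink: 198×131/502 = 51.6693
  Aa, White: 198×127/502 = 50.0916
  aa, Red: 202×244/502 = 98.1833
  aa, Pink: 202×131/502 = 52.7131
  aa, White: 202×127/502 = 51.1036
Contributions (O − E)²/E:
  (63 − 49.5777)²/49.5777 = 3.6339
  (24 − 26.6175)²/26.6175 = 0.2574
  (15 − 25.8048)²/25.8048 = 4.5241
  (86 − 96.2390)²/96.2390 = 1.0893
  (80 − 51.6693)²/51.6693 = 15.5340
  (32 − 50.0916)²/50.0916 = 6.5341
  (95 − 98.1833)²/98.1833 = 0.1032
  (27 − 52.7131)²/52.7131 = 12.5427
  (80 − 51.1036)²/51.1036 = 16.3394
χ² = 3.6339 + 0.2574 + 4.5241 + 1.0893 + 15.5340 + 6.5341 + 0.1032 + 12.5427 + 16.3394 = 60.558
df = (3−1)(3−1) = 4. Since 60.558 > 13.277, reject the null hypothesis of independence at α = 0.01.

60.558; reject H₀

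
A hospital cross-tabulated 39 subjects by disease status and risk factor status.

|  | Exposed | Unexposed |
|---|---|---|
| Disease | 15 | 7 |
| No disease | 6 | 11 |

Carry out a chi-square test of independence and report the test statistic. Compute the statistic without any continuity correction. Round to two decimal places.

Row totals: 22, 17. Column totals: 21, 18. Grand total N = 39.
Expected counts (row total × column total / N):
  Disease, Exposed: 22×21/39 = 11.846
  Disease, Unexposed: 22×18/39 = 10.154
  No disease, Exposed: 17×21/39 = 9.154
  No disease, Unexposed: 17×18/39 = 7.846
Contributions (O − E)²/E:
  (15 − 11.846)²/11.846 = 0.8398
  (7 − 10.154)²/10.154 = 0.9797
  (6 − 9.154)²/9.154 = 1.0867
  (11 − 7.846)²/7.846 = 1.2679
χ² = 0.8398 + 0.9797 + 1.0867 + 1.2679 = 4.17

4.17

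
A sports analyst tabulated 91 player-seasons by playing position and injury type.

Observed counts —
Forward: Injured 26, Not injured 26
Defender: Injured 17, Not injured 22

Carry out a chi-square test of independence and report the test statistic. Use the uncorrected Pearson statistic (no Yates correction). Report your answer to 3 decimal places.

0.367

Row totals: 52, 39. Column totals: 43, 48. Grand total N = 91.
Expected counts (row total × column total / N):
  Forward, Injured: 52×43/91 = 24.5714
  Forward, Not injured: 52×48/91 = 27.4286
  Defender, Injured: 39×43/91 = 18.4286
  Defender, Not injured: 39×48/91 = 20.5714
Contributions (O − E)²/E:
  (26 − 24.5714)²/24.5714 = 0.0831
  (26 − 27.4286)²/27.4286 = 0.0744
  (17 − 18.4286)²/18.4286 = 0.1107
  (22 − 20.5714)²/20.5714 = 0.0992
χ² = 0.0831 + 0.0744 + 0.1107 + 0.0992 = 0.367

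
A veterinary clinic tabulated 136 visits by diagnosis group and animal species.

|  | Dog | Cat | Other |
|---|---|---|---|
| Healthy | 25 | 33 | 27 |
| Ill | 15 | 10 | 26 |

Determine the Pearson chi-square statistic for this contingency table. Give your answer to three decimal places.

Row totals: 85, 51. Column totals: 40, 43, 53. Grand total N = 136.
Expected counts (row total × column total / N):
  Healthy, Dog: 85×40/136 = 25.0000
  Healthy, Cat: 85×43/136 = 26.8750
  Healthy, Other: 85×53/136 = 33.1250
  Ill, Dog: 51×40/136 = 15.0000
  Ill, Cat: 51×43/136 = 16.1250
  Ill, Other: 51×53/136 = 19.8750
Contributions (O − E)²/E:
  (25 − 25.0000)²/25.0000 = 0.0000
  (33 − 26.8750)²/26.8750 = 1.3959
  (27 − 33.1250)²/33.1250 = 1.1325
  (15 − 15.0000)²/15.0000 = 0.0000
  (10 − 16.1250)²/16.1250 = 2.3266
  (26 − 19.8750)²/19.8750 = 1.8876
χ² = 0.0000 + 1.3959 + 1.1325 + 0.0000 + 2.3266 + 1.8876 = 6.743

6.743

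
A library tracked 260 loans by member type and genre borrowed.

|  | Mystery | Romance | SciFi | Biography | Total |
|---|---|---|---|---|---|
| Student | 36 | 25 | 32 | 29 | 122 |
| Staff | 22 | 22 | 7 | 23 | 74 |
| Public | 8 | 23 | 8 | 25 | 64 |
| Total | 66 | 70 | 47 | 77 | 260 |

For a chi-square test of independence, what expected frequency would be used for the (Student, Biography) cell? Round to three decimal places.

Row total (Student) = 122; column total (Biography) = 77; grand total N = 260.
Expected count = (row total × column total) / N = 122 × 77 / 260 = 36.131.

36.131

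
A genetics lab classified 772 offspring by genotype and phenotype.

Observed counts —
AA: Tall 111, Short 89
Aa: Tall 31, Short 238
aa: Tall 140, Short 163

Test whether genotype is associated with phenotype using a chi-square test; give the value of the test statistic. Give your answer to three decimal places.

Row totals: 200, 269, 303. Column totals: 282, 490. Grand total N = 772.
Expected counts (row total × column total / N):
  AA, Tall: 200×282/772 = 73.0570
  AA, Short: 200×490/772 = 126.9430
  Aa, Tall: 269×282/772 = 98.2617
  Aa, Short: 269×490/772 = 170.7383
  aa, Tall: 303×282/772 = 110.6813
  aa, Short: 303×490/772 = 192.3187
Contributions (O − E)²/E:
  (111 − 73.0570)²/73.0570 = 19.7061
  (89 − 126.9430)²/126.9430 = 11.3411
  (31 − 98.2617)²/98.2617 = 46.0417
  (238 − 170.7383)²/170.7383 = 26.4975
  (140 − 110.6813)²/110.6813 = 7.7663
  (163 − 192.3187)²/192.3187 = 4.4696
χ² = 19.7061 + 11.3411 + 46.0417 + 26.4975 + 7.7663 + 4.4696 = 115.822

115.822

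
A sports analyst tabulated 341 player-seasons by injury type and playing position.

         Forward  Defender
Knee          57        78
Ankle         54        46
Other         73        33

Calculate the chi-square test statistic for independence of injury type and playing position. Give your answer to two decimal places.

Row totals: 135, 100, 106. Column totals: 184, 157. Grand total N = 341.
Expected counts (row total × column total / N):
  Knee, Forward: 135×184/341 = 72.845
  Knee, Defender: 135×157/341 = 62.155
  Ankle, Forward: 100×184/341 = 53.959
  Ankle, Defender: 100×157/341 = 46.041
  Other, Forward: 106×184/341 = 57.196
  Other, Defender: 106×157/341 = 48.804
Contributions (O − E)²/E:
  (57 − 72.845)²/72.845 = 3.4466
  (78 − 62.155)²/62.155 = 4.0393
  (54 − 53.959)²/53.959 = 0.0000
  (46 − 46.041)²/46.041 = 0.0000
  (73 − 57.196)²/57.196 = 4.3669
  (33 − 48.804)²/48.804 = 5.1177
χ² = 3.4466 + 4.0393 + 0.0000 + 0.0000 + 4.3669 + 5.1177 = 16.97

16.97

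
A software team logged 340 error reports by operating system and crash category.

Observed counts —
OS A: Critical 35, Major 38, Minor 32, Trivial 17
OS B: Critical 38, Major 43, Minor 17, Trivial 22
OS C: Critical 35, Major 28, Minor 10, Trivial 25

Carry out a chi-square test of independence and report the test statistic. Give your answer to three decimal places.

14.802

Row totals: 122, 120, 98. Column totals: 108, 109, 59, 64. Grand total N = 340.
Expected counts (row total × column total / N):
  OS A, Critical: 122×108/340 = 38.7529
  OS A, Major: 122×109/340 = 39.1118
  OS A, Minor: 122×59/340 = 21.1706
  OS A, Trivial: 122×64/340 = 22.9647
  OS B, Critical: 120×108/340 = 38.1176
  OS B, Major: 120×109/340 = 38.4706
  OS B, Minor: 120×59/340 = 20.8235
  OS B, Trivial: 120×64/340 = 22.5882
  OS C, Critical: 98×108/340 = 31.1294
  OS C, Major: 98×109/340 = 31.4176
  OS C, Minor: 98×59/340 = 17.0059
  OS C, Trivial: 98×64/340 = 18.4471
Contributions (O − E)²/E:
  (35 − 38.7529)²/38.7529 = 0.3634
  (38 − 39.1118)²/39.1118 = 0.0316
  (32 − 21.1706)²/21.1706 = 5.5396
  (17 − 22.9647)²/22.9647 = 1.5492
  (38 − 38.1176)²/38.1176 = 0.0004
  (43 − 38.4706)²/38.4706 = 0.5333
  (17 − 20.8235)²/20.8235 = 0.7021
  (22 − 22.5882)²/22.5882 = 0.0153
  (35 − 31.1294)²/31.1294 = 0.4813
  (28 − 31.4176)²/31.4176 = 0.3718
  (10 − 17.0059)²/17.0059 = 2.8862
  (25 − 18.4471)²/18.4471 = 2.3278
χ² = 0.3634 + 0.0316 + 5.5396 + 1.5492 + 0.0004 + 0.5333 + 0.7021 + 0.0153 + 0.4813 + 0.3718 + 2.8862 + 2.3278 = 14.802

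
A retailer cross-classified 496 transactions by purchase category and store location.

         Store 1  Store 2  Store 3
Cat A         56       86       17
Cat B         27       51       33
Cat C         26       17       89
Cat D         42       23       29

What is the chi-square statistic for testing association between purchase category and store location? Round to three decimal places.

124.653

Row totals: 159, 111, 132, 94. Column totals: 151, 177, 168. Grand total N = 496.
Expected counts (row total × column total / N):
  Cat A, Store 1: 159×151/496 = 48.4052
  Cat A, Store 2: 159×177/496 = 56.7399
  Cat A, Store 3: 159×168/496 = 53.8548
  Cat B, Store 1: 111×151/496 = 33.7923
  Cat B, Store 2: 111×177/496 = 39.6109
  Cat B, Store 3: 111×168/496 = 37.5968
  Cat C, Store 1: 132×151/496 = 40.1855
  Cat C, Store 2: 132×177/496 = 47.1048
  Cat C, Store 3: 132×168/496 = 44.7097
  Cat D, Store 1: 94×151/496 = 28.6169
  Cat D, Store 2: 94×177/496 = 33.5444
  Cat D, Store 3: 94×168/496 = 31.8387
Contributions (O − E)²/E:
  (56 − 48.4052)²/48.4052 = 1.1916
  (86 − 56.7399)²/56.7399 = 15.0891
  (17 − 53.8548)²/53.8548 = 25.2211
  (27 − 33.7923)²/33.7923 = 1.3653
  (51 − 39.6109)²/39.6109 = 3.2746
  (33 − 37.5968)²/37.5968 = 0.5620
  (26 − 40.1855)²/40.1855 = 5.0075
  (17 − 47.1048)²/47.1048 = 19.2401
  (89 − 44.7097)²/44.7097 = 43.8748
  (42 − 28.6169)²/28.6169 = 6.2588
  (23 − 33.5444)²/33.5444 = 3.3145
  (29 − 31.8387)²/31.8387 = 0.2531
χ² = 1.1916 + 15.0891 + 25.2211 + 1.3653 + 3.2746 + 0.5620 + 5.0075 + 19.2401 + 43.8748 + 6.2588 + 3.3145 + 0.2531 = 124.653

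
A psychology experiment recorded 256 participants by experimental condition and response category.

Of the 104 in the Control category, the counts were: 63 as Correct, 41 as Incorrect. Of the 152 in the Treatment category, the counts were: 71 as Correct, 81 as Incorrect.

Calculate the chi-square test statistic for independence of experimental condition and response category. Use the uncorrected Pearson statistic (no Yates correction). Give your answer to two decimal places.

4.76

Row totals: 104, 152. Column totals: 134, 122. Grand total N = 256.
Expected counts (row total × column total / N):
  Control, Correct: 104×134/256 = 54.438
  Control, Incorrect: 104×122/256 = 49.562
  Treatment, Correct: 152×134/256 = 79.562
  Treatment, Incorrect: 152×122/256 = 72.438
Contributions (O − E)²/E:
  (63 − 54.438)²/54.438 = 1.3466
  (41 − 49.562)²/49.562 = 1.4791
  (71 − 79.562)²/79.562 = 0.9214
  (81 − 72.438)²/72.438 = 1.0120
χ² = 1.3466 + 1.4791 + 0.9214 + 1.0120 = 4.76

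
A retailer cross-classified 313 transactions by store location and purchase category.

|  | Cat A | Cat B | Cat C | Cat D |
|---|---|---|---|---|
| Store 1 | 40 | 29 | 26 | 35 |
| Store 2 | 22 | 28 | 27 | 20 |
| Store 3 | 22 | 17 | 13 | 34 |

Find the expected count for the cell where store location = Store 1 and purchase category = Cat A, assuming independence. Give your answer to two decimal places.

Row total (Store 1) = 130; column total (Cat A) = 84; grand total N = 313.
Expected count = (row total × column total) / N = 130 × 84 / 313 = 34.89.

34.89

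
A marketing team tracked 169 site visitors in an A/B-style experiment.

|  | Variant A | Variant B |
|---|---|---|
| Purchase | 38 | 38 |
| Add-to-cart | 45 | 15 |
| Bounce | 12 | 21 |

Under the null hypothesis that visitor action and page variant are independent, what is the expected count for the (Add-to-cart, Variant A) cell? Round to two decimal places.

Row total (Add-to-cart) = 60; column total (Variant A) = 95; grand total N = 169.
Expected count = (row total × column total) / N = 60 × 95 / 169 = 33.73.

33.73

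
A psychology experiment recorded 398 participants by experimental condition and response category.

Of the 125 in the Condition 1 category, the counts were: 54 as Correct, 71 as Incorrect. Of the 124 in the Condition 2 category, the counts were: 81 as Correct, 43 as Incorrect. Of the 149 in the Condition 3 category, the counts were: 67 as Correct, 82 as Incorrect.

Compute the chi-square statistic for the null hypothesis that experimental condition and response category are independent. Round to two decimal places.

Row totals: 125, 124, 149. Column totals: 202, 196. Grand total N = 398.
Expected counts (row total × column total / N):
  Condition 1, Correct: 125×202/398 = 63.442
  Condition 1, Incorrect: 125×196/398 = 61.558
  Condition 2, Correct: 124×202/398 = 62.935
  Condition 2, Incorrect: 124×196/398 = 61.065
  Condition 3, Correct: 149×202/398 = 75.623
  Condition 3, Incorrect: 149×196/398 = 73.377
Contributions (O − E)²/E:
  (54 − 63.442)²/63.442 = 1.4052
  (71 − 61.558)²/61.558 = 1.4482
  (81 − 62.935)²/62.935 = 5.1854
  (43 − 61.065)²/61.065 = 5.3442
  (67 − 75.623)²/75.623 = 0.9832
  (82 − 73.377)²/73.377 = 1.0133
χ² = 1.4052 + 1.4482 + 5.1854 + 5.3442 + 0.9832 + 1.0133 = 15.38

15.38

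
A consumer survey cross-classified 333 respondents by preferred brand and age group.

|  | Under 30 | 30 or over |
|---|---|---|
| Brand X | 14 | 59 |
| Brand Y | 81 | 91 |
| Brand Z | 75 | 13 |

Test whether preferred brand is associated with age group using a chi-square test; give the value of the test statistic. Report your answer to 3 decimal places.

Row totals: 73, 172, 88. Column totals: 170, 163. Grand total N = 333.
Expected counts (row total × column total / N):
  Brand X, Under 30: 73×170/333 = 37.2673
  Brand X, 30 or over: 73×163/333 = 35.7327
  Brand Y, Under 30: 172×170/333 = 87.8078
  Brand Y, 30 or over: 172×163/333 = 84.1922
  Brand Z, Under 30: 88×170/333 = 44.9249
  Brand Z, 30 or over: 88×163/333 = 43.0751
Contributions (O − E)²/E:
  (14 − 37.2673)²/37.2673 = 14.5266
  (59 − 35.7327)²/35.7327 = 15.1505
  (81 − 87.8078)²/87.8078 = 0.5278
  (91 − 84.1922)²/84.1922 = 0.5505
  (75 − 44.9249)²/44.9249 = 20.1339
  (13 − 43.0751)²/43.0751 = 20.9985
χ² = 14.5266 + 15.1505 + 0.5278 + 0.5505 + 20.1339 + 20.9985 = 71.888

71.888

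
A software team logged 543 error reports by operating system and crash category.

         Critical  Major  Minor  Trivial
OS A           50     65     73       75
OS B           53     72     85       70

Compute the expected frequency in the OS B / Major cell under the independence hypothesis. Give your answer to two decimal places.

Row total (OS B) = 280; column total (Major) = 137; grand total N = 543.
Expected count = (row total × column total) / N = 280 × 137 / 543 = 70.64.

70.64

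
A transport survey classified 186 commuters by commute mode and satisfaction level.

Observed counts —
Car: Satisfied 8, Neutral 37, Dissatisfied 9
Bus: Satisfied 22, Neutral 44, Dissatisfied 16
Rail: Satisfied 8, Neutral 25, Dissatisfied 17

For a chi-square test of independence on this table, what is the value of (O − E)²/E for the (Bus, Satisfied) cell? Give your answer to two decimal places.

Row total (Bus) = 82; column total (Satisfied) = 38; N = 186.
Expected count E = 82 × 38 / 186 = 16.753.
Contribution = (O − E)²/E = (22 − 16.753)² / 16.753 = 1.64.

1.64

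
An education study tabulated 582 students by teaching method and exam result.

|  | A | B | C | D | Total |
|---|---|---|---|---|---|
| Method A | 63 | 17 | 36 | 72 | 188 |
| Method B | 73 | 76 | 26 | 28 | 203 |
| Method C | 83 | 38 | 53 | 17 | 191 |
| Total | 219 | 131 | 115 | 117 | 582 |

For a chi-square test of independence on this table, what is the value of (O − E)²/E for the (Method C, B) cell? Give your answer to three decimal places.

0.580

Row total (Method C) = 191; column total (B) = 131; N = 582.
Expected count E = 191 × 131 / 582 = 42.9914.
Contribution = (O − E)²/E = (38 − 42.9914)² / 42.9914 = 0.580.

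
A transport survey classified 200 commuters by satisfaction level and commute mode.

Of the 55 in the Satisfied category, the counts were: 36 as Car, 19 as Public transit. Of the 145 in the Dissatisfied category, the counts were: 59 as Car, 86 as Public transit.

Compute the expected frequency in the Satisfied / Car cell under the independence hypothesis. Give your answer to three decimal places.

26.125

Row total (Satisfied) = 55; column total (Car) = 95; grand total N = 200.
Expected count = (row total × column total) / N = 55 × 95 / 200 = 26.125.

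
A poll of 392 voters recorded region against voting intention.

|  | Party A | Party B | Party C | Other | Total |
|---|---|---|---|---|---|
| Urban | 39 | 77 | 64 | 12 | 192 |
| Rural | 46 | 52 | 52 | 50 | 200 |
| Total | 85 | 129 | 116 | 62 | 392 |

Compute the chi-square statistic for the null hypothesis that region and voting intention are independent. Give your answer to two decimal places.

Grand total N = 392.
Expected counts (row total × column total / N):
  Urban, Party A: 192×85/392 = 41.633
  Urban, Party B: 192×129/392 = 63.184
  Urban, Party C: 192×116/392 = 56.816
  Urban, Other: 192×62/392 = 30.367
  Rural, Party A: 200×85/392 = 43.367
  Rural, Party B: 200×129/392 = 65.816
  Rural, Party C: 200×116/392 = 59.184
  Rural, Other: 200×62/392 = 31.633
Contributions (O − E)²/E:
  (39 − 41.633)²/41.633 = 0.1665
  (77 − 63.184)²/63.184 = 3.0210
  (64 − 56.816)²/56.816 = 0.9084
  (12 − 30.367)²/30.367 = 11.1090
  (46 − 43.367)²/43.367 = 0.1599
  (52 − 65.816)²/65.816 = 2.9002
  (52 − 59.184)²/59.184 = 0.8720
  (50 − 31.633)²/31.633 = 10.6644
χ² = 0.1665 + 3.0210 + 0.9084 + 11.1090 + 0.1599 + 2.9002 + 0.8720 + 10.6644 = 29.80

29.80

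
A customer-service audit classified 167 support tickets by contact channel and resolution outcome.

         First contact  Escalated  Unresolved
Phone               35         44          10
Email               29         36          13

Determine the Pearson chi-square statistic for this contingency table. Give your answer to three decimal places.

1.034

Row totals: 89, 78. Column totals: 64, 80, 23. Grand total N = 167.
Expected counts (row total × column total / N):
  Phone, First contact: 89×64/167 = 34.1078
  Phone, Escalated: 89×80/167 = 42.6347
  Phone, Unresolved: 89×23/167 = 12.2575
  Email, First contact: 78×64/167 = 29.8922
  Email, Escalated: 78×80/167 = 37.3653
  Email, Unresolved: 78×23/167 = 10.7425
Contributions (O − E)²/E:
  (35 − 34.1078)²/34.1078 = 0.0233
  (44 − 42.6347)²/42.6347 = 0.0437
  (10 − 12.2575)²/12.2575 = 0.4158
  (29 − 29.8922)²/29.8922 = 0.0266
  (36 − 37.3653)²/37.3653 = 0.0499
  (13 − 10.7425)²/10.7425 = 0.4744
χ² = 0.0233 + 0.0437 + 0.4158 + 0.0266 + 0.0499 + 0.4744 = 1.034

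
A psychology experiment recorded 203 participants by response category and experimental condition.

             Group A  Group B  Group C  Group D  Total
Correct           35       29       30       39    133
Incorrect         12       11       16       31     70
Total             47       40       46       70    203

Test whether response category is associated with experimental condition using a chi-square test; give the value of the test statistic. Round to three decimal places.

Grand total N = 203.
Expected counts (row total × column total / N):
  Correct, Group A: 133×47/203 = 30.7931
  Correct, Group B: 133×40/203 = 26.2069
  Correct, Group C: 133×46/203 = 30.1379
  Correct, Group D: 133×70/203 = 45.8621
  Incorrect, Group A: 70×47/203 = 16.2069
  Incorrect, Group B: 70×40/203 = 13.7931
  Incorrect, Group C: 70×46/203 = 15.8621
  Incorrect, Group D: 70×70/203 = 24.1379
Contributions (O − E)²/E:
  (35 − 30.7931)²/30.7931 = 0.5747
  (29 − 26.2069)²/26.2069 = 0.2977
  (30 − 30.1379)²/30.1379 = 0.0006
  (39 − 45.8621)²/45.8621 = 1.0267
  (12 − 16.2069)²/16.2069 = 1.0920
  (11 − 13.7931)²/13.7931 = 0.5656
  (16 − 15.8621)²/15.8621 = 0.0012
  (31 − 24.1379)²/24.1379 = 1.9508
χ² = 0.5747 + 0.2977 + 0.0006 + 1.0267 + 1.0920 + 0.5656 + 0.0012 + 1.9508 = 5.509

5.509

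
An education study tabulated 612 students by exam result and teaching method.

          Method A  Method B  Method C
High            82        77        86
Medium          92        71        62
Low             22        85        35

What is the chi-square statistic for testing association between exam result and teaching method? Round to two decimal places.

44.79

Row totals: 245, 225, 142. Column totals: 196, 233, 183. Grand total N = 612.
Expected counts (row total × column total / N):
  High, Method A: 245×196/612 = 78.464
  High, Method B: 245×233/612 = 93.276
  High, Method C: 245×183/612 = 73.260
  Medium, Method A: 225×196/612 = 72.059
  Medium, Method B: 225×233/612 = 85.662
  Medium, Method C: 225×183/612 = 67.279
  Low, Method A: 142×196/612 = 45.477
  Low, Method B: 142×233/612 = 54.062
  Low, Method C: 142×183/612 = 42.461
Contributions (O − E)²/E:
  (82 − 78.464)²/78.464 = 0.1594
  (77 − 93.276)²/93.276 = 2.8400
  (86 − 73.260)²/73.260 = 2.2155
  (92 − 72.059)²/72.059 = 5.5183
  (71 − 85.662)²/85.662 = 2.5096
  (62 − 67.279)²/67.279 = 0.4142
  (22 − 45.477)²/45.477 = 12.1197
  (85 − 54.062)²/54.062 = 17.7049
  (35 − 42.461)²/42.461 = 1.3110
χ² = 0.1594 + 2.8400 + 2.2155 + 5.5183 + 2.5096 + 0.4142 + 12.1197 + 17.7049 + 1.3110 = 44.79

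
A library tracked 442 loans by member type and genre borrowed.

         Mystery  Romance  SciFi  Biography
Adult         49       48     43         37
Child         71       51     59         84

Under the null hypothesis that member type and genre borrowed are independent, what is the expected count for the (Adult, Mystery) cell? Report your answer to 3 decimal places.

Row total (Adult) = 177; column total (Mystery) = 120; grand total N = 442.
Expected count = (row total × column total) / N = 177 × 120 / 442 = 48.054.

48.054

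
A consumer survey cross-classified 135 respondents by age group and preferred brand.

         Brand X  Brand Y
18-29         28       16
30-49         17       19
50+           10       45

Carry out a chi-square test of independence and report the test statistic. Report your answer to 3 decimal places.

21.774

Row totals: 44, 36, 55. Column totals: 55, 80. Grand total N = 135.
Expected counts (row total × column total / N):
  18-29, Brand X: 44×55/135 = 17.92593
  18-29, Brand Y: 44×80/135 = 26.07407
  30-49, Brand X: 36×55/135 = 14.66667
  30-49, Brand Y: 36×80/135 = 21.33333
  50+, Brand X: 55×55/135 = 22.40741
  50+, Brand Y: 55×80/135 = 32.59259
Contributions (O − E)²/E:
  (28 − 17.92593)²/17.92593 = 5.6615
  (16 − 26.07407)²/26.07407 = 3.8923
  (17 − 14.66667)²/14.66667 = 0.3712
  (19 − 21.33333)²/21.33333 = 0.2552
  (10 − 22.40741)²/22.40741 = 6.8702
  (45 − 32.59259)²/32.59259 = 4.7233
χ² = 5.6615 + 3.8923 + 0.3712 + 0.2552 + 6.8702 + 4.7233 = 21.774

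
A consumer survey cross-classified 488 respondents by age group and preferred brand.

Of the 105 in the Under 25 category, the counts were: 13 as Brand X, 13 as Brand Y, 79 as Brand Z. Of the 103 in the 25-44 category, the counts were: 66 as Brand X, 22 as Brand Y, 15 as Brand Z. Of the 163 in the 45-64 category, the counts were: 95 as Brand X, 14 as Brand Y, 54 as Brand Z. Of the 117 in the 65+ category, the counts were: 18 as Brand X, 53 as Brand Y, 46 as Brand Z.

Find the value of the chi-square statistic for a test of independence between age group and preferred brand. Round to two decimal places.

167.65

Row totals: 105, 103, 163, 117. Column totals: 192, 102, 194. Grand total N = 488.
Expected counts (row total × column total / N):
  Under 25, Brand X: 105×192/488 = 41.311
  Under 25, Brand Y: 105×102/488 = 21.947
  Under 25, Brand Z: 105×194/488 = 41.742
  25-44, Brand X: 103×192/488 = 40.525
  25-44, Brand Y: 103×102/488 = 21.529
  25-44, Brand Z: 103×194/488 = 40.947
  45-64, Brand X: 163×192/488 = 64.131
  45-64, Brand Y: 163×102/488 = 34.070
  45-64, Brand Z: 163×194/488 = 64.799
  65+, Brand X: 117×192/488 = 46.033
  65+, Brand Y: 117×102/488 = 24.455
  65+, Brand Z: 117×194/488 = 46.512
Contributions (O − E)²/E:
  (13 − 41.311)²/41.311 = 19.4019
  (13 − 21.947)²/21.947 = 3.6474
  (79 − 41.742)²/41.742 = 33.2557
  (66 − 40.525)²/40.525 = 16.0142
  (22 − 21.529)²/21.529 = 0.0103
  (15 − 40.947)²/40.947 = 16.4419
  (95 − 64.131)²/64.131 = 14.8586
  (14 − 34.070)²/34.070 = 11.8229
  (54 − 64.799)²/64.799 = 1.7997
  (18 − 46.033)²/46.033 = 17.0714
  (53 − 24.455)²/24.455 = 33.3190
  (46 − 46.512)²/46.512 = 0.0056
χ² = 19.4019 + 3.6474 + 33.2557 + 16.0142 + 0.0103 + 16.4419 + 14.8586 + 11.8229 + 1.7997 + 17.0714 + 33.3190 + 0.0056 = 167.65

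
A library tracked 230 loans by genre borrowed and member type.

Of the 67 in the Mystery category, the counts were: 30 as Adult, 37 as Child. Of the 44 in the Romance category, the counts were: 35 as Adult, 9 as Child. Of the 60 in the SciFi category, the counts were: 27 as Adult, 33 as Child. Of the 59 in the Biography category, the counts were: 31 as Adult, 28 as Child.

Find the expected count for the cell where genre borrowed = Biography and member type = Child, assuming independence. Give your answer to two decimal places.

Row total (Biography) = 59; column total (Child) = 107; grand total N = 230.
Expected count = (row total × column total) / N = 59 × 107 / 230 = 27.45.

27.45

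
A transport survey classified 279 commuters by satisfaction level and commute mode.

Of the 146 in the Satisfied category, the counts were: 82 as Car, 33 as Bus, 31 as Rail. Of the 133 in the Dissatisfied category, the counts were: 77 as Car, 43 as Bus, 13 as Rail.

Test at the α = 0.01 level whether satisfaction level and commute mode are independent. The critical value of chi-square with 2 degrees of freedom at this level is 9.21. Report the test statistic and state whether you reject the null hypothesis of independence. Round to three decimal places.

8.249; fail to reject H₀

Row totals: 146, 133. Column totals: 159, 76, 44. Grand total N = 279.
Expected counts (row total × column total / N):
  Satisfied, Car: 146×159/279 = 83.2043
  Satisfied, Bus: 146×76/279 = 39.7706
  Satisfied, Rail: 146×44/279 = 23.0251
  Dissatisfied, Car: 133×159/279 = 75.7957
  Dissatisfied, Bus: 133×76/279 = 36.2294
  Dissatisfied, Rail: 133×44/279 = 20.9749
Contributions (O − E)²/E:
  (82 − 83.2043)²/83.2043 = 0.0174
  (33 − 39.7706)²/39.7706 = 1.1526
  (31 − 23.0251)²/23.0251 = 2.7622
  (77 − 75.7957)²/75.7957 = 0.0191
  (43 − 36.2294)²/36.2294 = 1.2653
  (13 − 20.9749)²/20.9749 = 3.0321
χ² = 0.0174 + 1.1526 + 2.7622 + 0.0191 + 1.2653 + 3.0321 = 8.249
df = (2−1)(3−1) = 2. Since 8.249 < 9.21, fail to reject the null hypothesis of independence at α = 0.01.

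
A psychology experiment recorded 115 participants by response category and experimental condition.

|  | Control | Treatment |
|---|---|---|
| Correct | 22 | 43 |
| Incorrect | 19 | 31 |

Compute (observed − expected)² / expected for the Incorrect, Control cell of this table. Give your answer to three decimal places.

0.077

Row total (Incorrect) = 50; column total (Control) = 41; N = 115.
Expected count E = 50 × 41 / 115 = 17.8261.
Contribution = (O − E)²/E = (19 − 17.8261)² / 17.8261 = 0.077.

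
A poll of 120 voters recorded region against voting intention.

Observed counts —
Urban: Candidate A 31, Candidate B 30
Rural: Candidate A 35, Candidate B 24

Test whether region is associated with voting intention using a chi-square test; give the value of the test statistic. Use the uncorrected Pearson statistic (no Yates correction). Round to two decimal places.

Row totals: 61, 59. Column totals: 66, 54. Grand total N = 120.
Expected counts (row total × column total / N):
  Urban, Candidate A: 61×66/120 = 33.550
  Urban, Candidate B: 61×54/120 = 27.450
  Rural, Candidate A: 59×66/120 = 32.450
  Rural, Candidate B: 59×54/120 = 26.550
Contributions (O − E)²/E:
  (31 − 33.550)²/33.550 = 0.1938
  (30 − 27.450)²/27.450 = 0.2369
  (35 − 32.450)²/32.450 = 0.2004
  (24 − 26.550)²/26.550 = 0.2449
χ² = 0.1938 + 0.2369 + 0.2004 + 0.2449 = 0.88

0.88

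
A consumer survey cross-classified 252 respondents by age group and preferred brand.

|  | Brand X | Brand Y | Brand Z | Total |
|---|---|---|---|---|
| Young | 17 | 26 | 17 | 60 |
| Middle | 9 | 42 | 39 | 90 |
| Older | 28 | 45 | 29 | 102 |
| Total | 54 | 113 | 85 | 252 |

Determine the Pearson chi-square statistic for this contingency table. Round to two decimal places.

Grand total N = 252.
Expected counts (row total × column total / N):
  Young, Brand X: 60×54/252 = 12.8571
  Young, Brand Y: 60×113/252 = 26.9048
  Young, Brand Z: 60×85/252 = 20.2381
  Middle, Brand X: 90×54/252 = 19.2857
  Middle, Brand Y: 90×113/252 = 40.3571
  Middle, Brand Z: 90×85/252 = 30.3571
  Older, Brand X: 102×54/252 = 21.8571
  Older, Brand Y: 102×113/252 = 45.7381
  Older, Brand Z: 102×85/252 = 34.4048
Contributions (O − E)²/E:
  (17 − 12.8571)²/12.8571 = 1.3350
  (26 − 26.9048)²/26.9048 = 0.0304
  (17 − 20.2381)²/20.2381 = 0.5181
  (9 − 19.2857)²/19.2857 = 5.4857
  (42 − 40.3571)²/40.3571 = 0.0669
  (39 − 30.3571)²/30.3571 = 2.4607
  (28 − 21.8571)²/21.8571 = 1.7265
  (45 − 45.7381)²/45.7381 = 0.0119
  (29 − 34.4048)²/34.4048 = 0.8491
χ² = 1.3350 + 0.0304 + 0.5181 + 5.4857 + 0.0669 + 2.4607 + 1.7265 + 0.0119 + 0.8491 = 12.48

12.48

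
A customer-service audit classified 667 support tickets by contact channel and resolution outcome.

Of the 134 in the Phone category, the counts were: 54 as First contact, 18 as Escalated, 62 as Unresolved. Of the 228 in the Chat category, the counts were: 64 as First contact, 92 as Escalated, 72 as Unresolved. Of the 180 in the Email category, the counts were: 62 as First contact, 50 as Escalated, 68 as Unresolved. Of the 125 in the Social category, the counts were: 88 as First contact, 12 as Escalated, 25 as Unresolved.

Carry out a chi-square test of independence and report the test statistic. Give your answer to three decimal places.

Row totals: 134, 228, 180, 125. Column totals: 268, 172, 227. Grand total N = 667.
Expected counts (row total × column total / N):
  Phone, First contact: 134×268/667 = 53.8411
  Phone, Escalated: 134×172/667 = 34.5547
  Phone, Unresolved: 134×227/667 = 45.6042
  Chat, First contact: 228×268/667 = 91.6102
  Chat, Escalated: 228×172/667 = 58.7946
  Chat, Unresolved: 228×227/667 = 77.5952
  Email, First contact: 180×268/667 = 72.3238
  Email, Escalated: 180×172/667 = 46.4168
  Email, Unresolved: 180×227/667 = 61.2594
  Social, First contact: 125×268/667 = 50.2249
  Social, Escalated: 125×172/667 = 32.2339
  Social, Unresolved: 125×227/667 = 42.5412
Contributions (O − E)²/E:
  (54 − 53.8411)²/53.8411 = 0.0005
  (18 − 34.5547)²/34.5547 = 7.9311
  (62 − 45.6042)²/45.6042 = 5.8947
  (64 − 91.6102)²/91.6102 = 8.3214
  (92 − 58.7946)²/58.7946 = 18.7534
  (72 − 77.5952)²/77.5952 = 0.4035
  (62 − 72.3238)²/72.3238 = 1.4737
  (50 − 46.4168)²/46.4168 = 0.2766
  (68 − 61.2594)²/61.2594 = 0.7417
  (88 − 50.2249)²/50.2249 = 28.4114
  (12 − 32.2339)²/32.2339 = 12.7012
  (25 − 42.5412)²/42.5412 = 7.2328
χ² = 0.0005 + 7.9311 + 5.8947 + 8.3214 + 18.7534 + 0.4035 + 1.4737 + 0.2766 + 0.7417 + 28.4114 + 12.7012 + 7.2328 = 92.142

92.142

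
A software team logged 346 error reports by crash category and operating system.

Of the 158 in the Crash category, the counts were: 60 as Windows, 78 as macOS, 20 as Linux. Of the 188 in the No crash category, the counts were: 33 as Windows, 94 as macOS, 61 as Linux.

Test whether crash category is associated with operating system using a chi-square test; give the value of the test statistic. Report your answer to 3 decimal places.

27.687

Row totals: 158, 188. Column totals: 93, 172, 81. Grand total N = 346.
Expected counts (row total × column total / N):
  Crash, Windows: 158×93/346 = 42.468208
  Crash, macOS: 158×172/346 = 78.543353
  Crash, Linux: 158×81/346 = 36.988439
  No crash, Windows: 188×93/346 = 50.531792
  No crash, macOS: 188×172/346 = 93.456647
  No crash, Linux: 188×81/346 = 44.011561
Contributions (O − E)²/E:
  (60 − 42.468208)²/42.468208 = 7.2375
  (78 − 78.543353)²/78.543353 = 0.0038
  (20 − 36.988439)²/36.988439 = 7.8026
  (33 − 50.531792)²/50.531792 = 6.0826
  (94 − 93.456647)²/93.456647 = 0.0032
  (61 − 44.011561)²/44.011561 = 6.5575
χ² = 7.2375 + 0.0038 + 7.8026 + 6.0826 + 0.0032 + 6.5575 = 27.687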